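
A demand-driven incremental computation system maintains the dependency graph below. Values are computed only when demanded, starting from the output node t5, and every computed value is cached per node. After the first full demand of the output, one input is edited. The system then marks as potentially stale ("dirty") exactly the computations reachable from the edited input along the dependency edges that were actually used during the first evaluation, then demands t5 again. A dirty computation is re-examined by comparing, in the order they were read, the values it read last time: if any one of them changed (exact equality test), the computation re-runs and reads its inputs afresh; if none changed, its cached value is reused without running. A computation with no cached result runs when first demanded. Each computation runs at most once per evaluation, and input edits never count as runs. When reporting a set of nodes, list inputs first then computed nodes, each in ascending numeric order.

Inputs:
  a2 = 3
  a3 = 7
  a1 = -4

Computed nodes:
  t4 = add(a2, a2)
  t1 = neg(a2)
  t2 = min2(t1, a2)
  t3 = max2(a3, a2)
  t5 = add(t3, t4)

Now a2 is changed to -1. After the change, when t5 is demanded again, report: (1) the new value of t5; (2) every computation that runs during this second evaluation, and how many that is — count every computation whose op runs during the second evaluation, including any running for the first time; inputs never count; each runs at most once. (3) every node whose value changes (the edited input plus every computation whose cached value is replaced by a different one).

New value of t5: 5.
Computations that run: t3, t4, t5 — 3 in total.
Values that change: a2, t4, t5.

First evaluation (everything demanded from the output):
  t3 = max2(7, 3) = 7
  t4 = add(3, 3) = 6
  t5 = add(7, 6) = 13

Propagation after the edit:
  t3: runs — a2 3->-1; result 7 (same value as before).
  t4: runs — a2 3->-1; a2 3->-1; result -2.
  t5: runs — t4 6->-2; result 5.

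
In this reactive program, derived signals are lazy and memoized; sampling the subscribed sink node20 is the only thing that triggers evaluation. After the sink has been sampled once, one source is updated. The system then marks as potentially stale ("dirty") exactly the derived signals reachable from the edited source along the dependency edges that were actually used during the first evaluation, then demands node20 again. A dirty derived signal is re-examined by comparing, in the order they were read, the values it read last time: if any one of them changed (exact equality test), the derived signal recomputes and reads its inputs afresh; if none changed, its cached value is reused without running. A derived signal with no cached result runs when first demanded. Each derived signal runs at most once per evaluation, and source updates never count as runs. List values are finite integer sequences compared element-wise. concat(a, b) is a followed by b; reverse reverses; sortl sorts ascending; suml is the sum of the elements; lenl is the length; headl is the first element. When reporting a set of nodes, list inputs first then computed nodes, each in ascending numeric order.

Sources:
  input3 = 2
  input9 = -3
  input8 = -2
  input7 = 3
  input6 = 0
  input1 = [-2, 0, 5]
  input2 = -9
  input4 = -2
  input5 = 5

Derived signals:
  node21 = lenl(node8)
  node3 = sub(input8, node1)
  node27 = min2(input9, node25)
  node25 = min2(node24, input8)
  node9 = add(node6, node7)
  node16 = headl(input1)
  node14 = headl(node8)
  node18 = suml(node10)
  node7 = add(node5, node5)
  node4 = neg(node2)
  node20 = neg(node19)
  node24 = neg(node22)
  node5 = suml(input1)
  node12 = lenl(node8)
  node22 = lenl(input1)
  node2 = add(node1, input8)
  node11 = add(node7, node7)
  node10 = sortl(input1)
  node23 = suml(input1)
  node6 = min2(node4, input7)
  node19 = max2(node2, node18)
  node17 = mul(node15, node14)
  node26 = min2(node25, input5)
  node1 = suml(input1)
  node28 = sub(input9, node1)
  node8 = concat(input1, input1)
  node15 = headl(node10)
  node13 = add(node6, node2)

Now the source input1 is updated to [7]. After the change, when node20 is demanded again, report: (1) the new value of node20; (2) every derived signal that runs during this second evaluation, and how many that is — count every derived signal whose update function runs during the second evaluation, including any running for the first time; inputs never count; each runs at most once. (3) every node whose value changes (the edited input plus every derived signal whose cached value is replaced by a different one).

First demand of the output computes:
  node1 = suml([-2, 0, 5]) = 3
  node2 = add(3, -2) = 1
  node10 = sortl([-2, 0, 5]) = [-2, 0, 5]
  node18 = suml([-2, 0, 5]) = 3
  node19 = max2(1, 3) = 3
  node20 = neg(3) = -3

After the edit, cleaning proceeds:
  node1: a read changed (input1 [-2, 0, 5]->[7]) — executes, giving 7.
  node2: a read changed (node1 3->7) — executes, giving 5.
  node10: a read changed (input1 [-2, 0, 5]->[7]) — executes, giving [7].
  node18: a read changed (node10 [-2, 0, 5]->[7]) — executes, giving 7.
  node19: a read changed (node2 1->5; node18 3->7) — executes, giving 7.
  node20: a read changed (node19 3->7) — executes, giving -7.

Demanding node20 again yields -7.
6 derived signals run: node1, node2, node10, node18, node19, node20.
The nodes whose values change: input1, node1, node2, node10, node18, node19, node20.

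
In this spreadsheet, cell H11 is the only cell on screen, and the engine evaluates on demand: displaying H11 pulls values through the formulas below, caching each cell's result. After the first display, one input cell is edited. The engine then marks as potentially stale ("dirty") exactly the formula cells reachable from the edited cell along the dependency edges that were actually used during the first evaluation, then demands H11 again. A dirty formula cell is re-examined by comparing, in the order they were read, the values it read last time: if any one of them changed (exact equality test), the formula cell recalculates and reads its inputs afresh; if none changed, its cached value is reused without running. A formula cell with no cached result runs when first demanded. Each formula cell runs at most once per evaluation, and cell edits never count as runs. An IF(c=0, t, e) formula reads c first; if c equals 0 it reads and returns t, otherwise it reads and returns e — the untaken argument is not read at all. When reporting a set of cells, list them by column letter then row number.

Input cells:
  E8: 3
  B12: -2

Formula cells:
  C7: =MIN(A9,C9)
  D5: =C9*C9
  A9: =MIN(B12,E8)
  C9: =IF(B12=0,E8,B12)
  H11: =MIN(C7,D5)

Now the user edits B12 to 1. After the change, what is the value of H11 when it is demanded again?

H11 now evaluates to 1.

Initial pass — values computed on the first demand:
  A9 = MIN(-2, 3) = -2
  C9 = IF(B12=0: B12=-2 -> else branch B12) = -2
  C7 = MIN(-2, -2) = -2
  D5 = -2 * -2 = 4
  H11 = MIN(-2, 4) = -2

Second demand — change propagation:
  A9: re-runs because B12 -2->1; new result 1.
  C9: re-runs because B12 -2->1; B12 -2->1; new result 1.
  C7: re-runs because A9 -2->1; C9 -2->1; new result 1.
  D5: re-runs because C9 -2->1; C9 -2->1; new result 1.
  H11: re-runs because C7 -2->1; D5 4->1; new result 1.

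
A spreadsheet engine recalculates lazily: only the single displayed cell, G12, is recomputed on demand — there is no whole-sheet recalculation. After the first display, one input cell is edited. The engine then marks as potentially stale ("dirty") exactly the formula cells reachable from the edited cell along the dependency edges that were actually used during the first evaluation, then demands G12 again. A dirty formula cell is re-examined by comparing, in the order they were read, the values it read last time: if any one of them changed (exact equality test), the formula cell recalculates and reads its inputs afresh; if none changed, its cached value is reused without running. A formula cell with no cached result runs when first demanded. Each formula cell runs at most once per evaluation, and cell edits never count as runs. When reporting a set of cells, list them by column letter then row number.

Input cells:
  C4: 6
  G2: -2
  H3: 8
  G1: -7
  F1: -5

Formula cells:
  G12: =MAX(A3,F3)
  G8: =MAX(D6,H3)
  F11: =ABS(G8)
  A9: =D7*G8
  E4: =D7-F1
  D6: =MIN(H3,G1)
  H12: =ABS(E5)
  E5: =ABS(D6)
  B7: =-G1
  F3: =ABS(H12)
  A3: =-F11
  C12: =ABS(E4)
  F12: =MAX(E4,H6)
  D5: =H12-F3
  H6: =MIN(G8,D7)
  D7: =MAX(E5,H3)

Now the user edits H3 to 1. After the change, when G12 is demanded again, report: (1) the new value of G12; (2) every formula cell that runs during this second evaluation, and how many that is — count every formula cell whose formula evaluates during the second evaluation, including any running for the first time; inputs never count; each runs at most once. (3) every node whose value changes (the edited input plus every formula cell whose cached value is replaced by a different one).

New value of G12: 7.
Formula cells that run: A3, D6, F11, G8, G12 — 5 in total.
Values that change: A3, F11, G8, H3.
Key observation: the cutoff stops propagation at E5 — its inputs' values are unchanged, so it reuses its cache.

First evaluation (everything demanded from the output):
  D6 = MIN(8, -7) = -7
  E5 = ABS(-7) = 7
  G8 = MAX(-7, 8) = 8
  F11 = ABS(8) = 8
  A3 = -(8) = -8
  H12 = ABS(7) = 7
  F3 = ABS(7) = 7
  G12 = MAX(-8, 7) = 7

Propagation after the edit:
  D6: runs — H3 8->1; result -7 (same value as before).
  E5: checked — values it read are unchanged (D6 unchanged); reused cached 7 without running.
  G8: runs — H3 8->1; result 1.
  F11: runs — G8 8->1; result 1.
  A3: runs — F11 8->1; result -1.
  H12: checked — values it read are unchanged (E5 unchanged); reused cached 7 without running.
  F3: checked — values it read are unchanged (H12 unchanged); reused cached 7 without running.
  G12: runs — A3 -8->-1; result 7 (same value as before).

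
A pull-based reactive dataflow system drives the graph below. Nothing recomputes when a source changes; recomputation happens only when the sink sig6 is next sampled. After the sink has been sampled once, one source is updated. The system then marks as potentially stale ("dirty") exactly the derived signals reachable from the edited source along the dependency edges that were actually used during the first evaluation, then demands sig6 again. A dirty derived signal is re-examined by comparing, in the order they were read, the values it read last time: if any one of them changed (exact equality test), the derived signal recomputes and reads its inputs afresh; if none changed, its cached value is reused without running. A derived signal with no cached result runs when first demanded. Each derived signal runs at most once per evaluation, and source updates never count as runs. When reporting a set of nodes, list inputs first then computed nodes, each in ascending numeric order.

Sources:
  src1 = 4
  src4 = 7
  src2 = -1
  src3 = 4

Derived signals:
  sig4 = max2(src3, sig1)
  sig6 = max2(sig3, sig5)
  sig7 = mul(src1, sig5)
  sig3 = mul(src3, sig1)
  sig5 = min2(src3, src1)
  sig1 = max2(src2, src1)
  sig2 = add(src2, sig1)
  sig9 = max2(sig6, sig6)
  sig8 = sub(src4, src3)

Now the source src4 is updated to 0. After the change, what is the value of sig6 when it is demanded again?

First evaluation (everything demanded from the output):
  sig1 = max2(-1, 4) = 4
  sig3 = mul(4, 4) = 16
  sig5 = min2(4, 4) = 4
  sig6 = max2(16, 4) = 16

Propagation after the edit:
  src4 feeds no computation that the output demands — nothing is marked dirty and nothing runs.

Key observation: src4 is never demanded by the output, so the edit triggers no recomputation at all.

New value of sig6: 16.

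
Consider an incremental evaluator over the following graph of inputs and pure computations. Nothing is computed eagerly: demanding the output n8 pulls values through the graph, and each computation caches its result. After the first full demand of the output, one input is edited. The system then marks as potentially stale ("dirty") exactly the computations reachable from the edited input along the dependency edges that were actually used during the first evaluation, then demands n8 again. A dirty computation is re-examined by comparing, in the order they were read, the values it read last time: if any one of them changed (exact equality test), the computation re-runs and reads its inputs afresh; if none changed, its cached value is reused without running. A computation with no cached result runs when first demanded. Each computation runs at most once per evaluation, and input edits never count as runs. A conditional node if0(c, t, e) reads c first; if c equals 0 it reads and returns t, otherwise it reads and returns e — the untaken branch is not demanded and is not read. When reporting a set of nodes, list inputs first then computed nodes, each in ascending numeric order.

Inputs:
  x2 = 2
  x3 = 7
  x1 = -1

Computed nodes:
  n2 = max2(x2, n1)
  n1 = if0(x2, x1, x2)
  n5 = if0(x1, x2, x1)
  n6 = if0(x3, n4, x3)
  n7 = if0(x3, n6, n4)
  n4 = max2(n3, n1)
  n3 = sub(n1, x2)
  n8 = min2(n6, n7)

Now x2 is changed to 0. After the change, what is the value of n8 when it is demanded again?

n8 now evaluates to -1.

Initial pass — values computed on the first demand:
  n1 = if0(x2=2 -> else branch x2) = 2
  n3 = sub(2, 2) = 0
  n4 = max2(0, 2) = 2
  n6 = if0(x3=7 -> else branch x3) = 7
  n7 = if0(x3=7 -> else branch n4) = 2
  n8 = min2(7, 2) = 2

Second demand — change propagation:
  n1: re-runs because x2 2->0; x2 2->0; new result -1.
  n3: re-runs because n1 2->-1; x2 2->0; new result -1.
  n4: re-runs because n3 0->-1; n1 2->-1; new result -1.
  n7: re-runs because n4 2->-1; new result -1.
  n8: re-runs because n7 2->-1; new result -1.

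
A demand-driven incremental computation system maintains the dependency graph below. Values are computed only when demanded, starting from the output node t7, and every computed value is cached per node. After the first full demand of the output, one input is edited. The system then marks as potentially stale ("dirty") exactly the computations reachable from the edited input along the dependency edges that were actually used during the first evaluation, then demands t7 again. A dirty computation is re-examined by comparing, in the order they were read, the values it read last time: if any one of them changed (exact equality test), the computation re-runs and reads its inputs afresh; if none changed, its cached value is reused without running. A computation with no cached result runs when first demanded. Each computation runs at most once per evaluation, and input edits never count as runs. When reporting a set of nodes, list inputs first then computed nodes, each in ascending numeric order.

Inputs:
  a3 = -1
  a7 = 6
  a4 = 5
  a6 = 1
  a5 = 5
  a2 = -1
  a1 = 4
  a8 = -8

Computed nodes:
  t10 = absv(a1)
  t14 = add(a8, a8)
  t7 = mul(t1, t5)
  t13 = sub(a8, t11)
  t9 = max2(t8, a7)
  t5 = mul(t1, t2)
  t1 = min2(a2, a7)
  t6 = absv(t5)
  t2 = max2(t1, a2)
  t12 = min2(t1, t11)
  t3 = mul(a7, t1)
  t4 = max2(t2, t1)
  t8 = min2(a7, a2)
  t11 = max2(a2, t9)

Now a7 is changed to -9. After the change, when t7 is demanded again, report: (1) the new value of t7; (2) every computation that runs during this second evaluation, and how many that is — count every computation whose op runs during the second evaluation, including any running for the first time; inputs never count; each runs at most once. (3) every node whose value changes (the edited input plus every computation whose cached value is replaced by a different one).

First evaluation (everything demanded from the output):
  t1 = min2(-1, 6) = -1
  t2 = max2(-1, -1) = -1
  t5 = mul(-1, -1) = 1
  t7 = mul(-1, 1) = -1

Propagation after the edit:
  t1: runs — a7 6->-9; result -9.
  t2: runs — t1 -1->-9; result -1 (same value as before).
  t5: runs — t1 -1->-9; result 9.
  t7: runs — t1 -1->-9; t5 1->9; result -81.

New value of t7: -81.
Computations that run: t1, t2, t5, t7 — 4 in total.
Values that change: a7, t1, t5, t7.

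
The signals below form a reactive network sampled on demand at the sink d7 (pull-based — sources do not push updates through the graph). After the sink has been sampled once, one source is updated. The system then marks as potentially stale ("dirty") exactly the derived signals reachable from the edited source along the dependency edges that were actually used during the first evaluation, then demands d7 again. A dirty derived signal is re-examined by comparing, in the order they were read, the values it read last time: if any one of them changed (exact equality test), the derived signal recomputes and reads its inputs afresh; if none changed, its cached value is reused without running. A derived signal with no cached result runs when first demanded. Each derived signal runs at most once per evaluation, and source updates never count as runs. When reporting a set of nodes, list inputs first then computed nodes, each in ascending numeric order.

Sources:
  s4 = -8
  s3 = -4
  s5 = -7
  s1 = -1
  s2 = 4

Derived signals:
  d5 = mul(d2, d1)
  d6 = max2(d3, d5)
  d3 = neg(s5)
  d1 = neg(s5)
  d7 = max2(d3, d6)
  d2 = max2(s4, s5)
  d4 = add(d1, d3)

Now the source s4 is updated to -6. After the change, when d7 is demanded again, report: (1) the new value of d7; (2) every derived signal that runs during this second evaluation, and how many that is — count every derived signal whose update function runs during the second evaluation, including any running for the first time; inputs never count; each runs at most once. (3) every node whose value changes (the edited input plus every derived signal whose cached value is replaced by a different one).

d7 now evaluates to 7.
Run set: d2, d5, d6 (3 run).
Changed values: s4, d2, d5.
The important point: d6 recomputes to an identical value, and the output ends up unchanged.

Initial pass — values computed on the first demand:
  d1 = neg(-7) = 7
  d2 = max2(-8, -7) = -7
  d3 = neg(-7) = 7
  d5 = mul(-7, 7) = -49
  d6 = max2(7, -49) = 7
  d7 = max2(7, 7) = 7

Second demand — change propagation:
  d2: re-runs because s4 -8->-6; new result -6.
  d5: re-runs because d2 -7->-6; new result -42.
  d6: re-runs because d5 -49->-42; new result 7 (unchanged).
  d7: re-examined; everything it read last time is the same (d3 unchanged, d6 unchanged) — cache 7 kept, no run.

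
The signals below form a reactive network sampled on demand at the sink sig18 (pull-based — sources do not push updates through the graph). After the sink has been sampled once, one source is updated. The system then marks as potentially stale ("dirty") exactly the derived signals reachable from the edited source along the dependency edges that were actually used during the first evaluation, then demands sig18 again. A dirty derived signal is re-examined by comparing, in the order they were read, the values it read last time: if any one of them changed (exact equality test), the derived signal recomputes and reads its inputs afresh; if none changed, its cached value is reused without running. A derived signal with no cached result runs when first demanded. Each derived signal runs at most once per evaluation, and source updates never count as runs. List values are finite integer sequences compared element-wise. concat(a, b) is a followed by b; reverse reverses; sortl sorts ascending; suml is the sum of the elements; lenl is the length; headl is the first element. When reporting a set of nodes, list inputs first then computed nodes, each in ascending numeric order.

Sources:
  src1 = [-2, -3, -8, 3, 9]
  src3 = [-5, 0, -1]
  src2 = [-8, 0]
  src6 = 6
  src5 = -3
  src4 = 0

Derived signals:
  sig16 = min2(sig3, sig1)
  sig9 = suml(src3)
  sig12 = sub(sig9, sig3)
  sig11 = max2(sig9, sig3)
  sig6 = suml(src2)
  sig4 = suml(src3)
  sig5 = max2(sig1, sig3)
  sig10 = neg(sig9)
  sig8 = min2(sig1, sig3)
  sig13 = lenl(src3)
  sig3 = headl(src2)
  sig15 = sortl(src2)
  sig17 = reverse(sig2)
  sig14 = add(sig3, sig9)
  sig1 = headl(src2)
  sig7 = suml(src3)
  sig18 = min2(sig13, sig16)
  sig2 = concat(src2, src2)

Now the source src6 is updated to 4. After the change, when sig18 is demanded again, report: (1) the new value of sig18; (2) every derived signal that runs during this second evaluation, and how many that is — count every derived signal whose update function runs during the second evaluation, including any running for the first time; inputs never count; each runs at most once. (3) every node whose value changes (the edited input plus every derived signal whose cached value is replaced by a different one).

sig18 now evaluates to -8.
Run set: none (0 run).
Changed values: src6.
The important point: nothing the output needs ever reads src6, so the edit is invisible to it.

Initial pass — values computed on the first demand:
  sig1 = headl([-8, 0]) = -8
  sig3 = headl([-8, 0]) = -8
  sig13 = lenl([-5, 0, -1]) = 3
  sig16 = min2(-8, -8) = -8
  sig18 = min2(3, -8) = -8

Second demand — change propagation:
  no demanded computation ever read src6, so the edit dirties nothing and nothing runs.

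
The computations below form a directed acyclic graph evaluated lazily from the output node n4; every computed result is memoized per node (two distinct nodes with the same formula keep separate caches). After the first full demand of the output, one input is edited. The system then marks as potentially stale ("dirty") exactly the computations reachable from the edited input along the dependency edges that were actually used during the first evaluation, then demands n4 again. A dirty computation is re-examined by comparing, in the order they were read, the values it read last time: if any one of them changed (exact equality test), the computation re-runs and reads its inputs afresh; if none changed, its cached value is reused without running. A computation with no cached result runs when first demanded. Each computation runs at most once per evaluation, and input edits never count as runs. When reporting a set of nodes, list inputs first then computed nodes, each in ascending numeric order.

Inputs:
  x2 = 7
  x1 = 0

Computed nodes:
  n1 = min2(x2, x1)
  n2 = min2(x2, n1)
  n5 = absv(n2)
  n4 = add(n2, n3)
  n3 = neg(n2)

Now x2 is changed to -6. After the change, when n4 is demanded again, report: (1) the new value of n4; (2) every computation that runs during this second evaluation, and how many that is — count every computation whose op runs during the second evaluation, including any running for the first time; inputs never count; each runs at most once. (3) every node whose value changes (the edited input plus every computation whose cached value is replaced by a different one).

Demanding n4 again yields 0.
4 computations run: n1, n2, n3, n4.
The nodes whose values change: x2, n1, n2, n3.

First demand of the output computes:
  n1 = min2(7, 0) = 0
  n2 = min2(7, 0) = 0
  n3 = neg(0) = 0
  n4 = add(0, 0) = 0

After the edit, cleaning proceeds:
  n1: a read changed (x2 7->-6) — executes, giving -6.
  n2: a read changed (x2 7->-6; n1 0->-6) — executes, giving -6.
  n3: a read changed (n2 0->-6) — executes, giving 6.
  n4: a read changed (n2 0->-6; n3 0->6) — executes, giving 0 — identical to its old value.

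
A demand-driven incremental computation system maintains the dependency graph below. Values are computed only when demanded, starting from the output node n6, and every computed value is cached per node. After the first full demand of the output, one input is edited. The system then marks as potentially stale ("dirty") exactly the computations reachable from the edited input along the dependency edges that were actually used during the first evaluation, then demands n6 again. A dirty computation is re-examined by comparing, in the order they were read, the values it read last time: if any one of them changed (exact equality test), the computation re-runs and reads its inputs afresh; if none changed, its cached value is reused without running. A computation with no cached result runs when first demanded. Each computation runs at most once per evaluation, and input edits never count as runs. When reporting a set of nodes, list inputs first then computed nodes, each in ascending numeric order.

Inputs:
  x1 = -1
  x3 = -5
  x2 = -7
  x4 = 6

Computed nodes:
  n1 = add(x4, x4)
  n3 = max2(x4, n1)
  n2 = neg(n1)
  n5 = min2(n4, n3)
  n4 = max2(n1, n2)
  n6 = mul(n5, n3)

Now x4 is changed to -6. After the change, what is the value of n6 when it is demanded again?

First evaluation (everything demanded from the output):
  n1 = add(6, 6) = 12
  n2 = neg(12) = -12
  n3 = max2(6, 12) = 12
  n4 = max2(12, -12) = 12
  n5 = min2(12, 12) = 12
  n6 = mul(12, 12) = 144

Propagation after the edit:
  n1: runs — x4 6->-6; x4 6->-6; result -12.
  n2: runs — n1 12->-12; result 12.
  n3: runs — x4 6->-6; n1 12->-12; result -6.
  n4: runs — n1 12->-12; n2 -12->12; result 12 (same value as before).
  n5: runs — n3 12->-6; result -6.
  n6: runs — n5 12->-6; n3 12->-6; result 36.

New value of n6: 36.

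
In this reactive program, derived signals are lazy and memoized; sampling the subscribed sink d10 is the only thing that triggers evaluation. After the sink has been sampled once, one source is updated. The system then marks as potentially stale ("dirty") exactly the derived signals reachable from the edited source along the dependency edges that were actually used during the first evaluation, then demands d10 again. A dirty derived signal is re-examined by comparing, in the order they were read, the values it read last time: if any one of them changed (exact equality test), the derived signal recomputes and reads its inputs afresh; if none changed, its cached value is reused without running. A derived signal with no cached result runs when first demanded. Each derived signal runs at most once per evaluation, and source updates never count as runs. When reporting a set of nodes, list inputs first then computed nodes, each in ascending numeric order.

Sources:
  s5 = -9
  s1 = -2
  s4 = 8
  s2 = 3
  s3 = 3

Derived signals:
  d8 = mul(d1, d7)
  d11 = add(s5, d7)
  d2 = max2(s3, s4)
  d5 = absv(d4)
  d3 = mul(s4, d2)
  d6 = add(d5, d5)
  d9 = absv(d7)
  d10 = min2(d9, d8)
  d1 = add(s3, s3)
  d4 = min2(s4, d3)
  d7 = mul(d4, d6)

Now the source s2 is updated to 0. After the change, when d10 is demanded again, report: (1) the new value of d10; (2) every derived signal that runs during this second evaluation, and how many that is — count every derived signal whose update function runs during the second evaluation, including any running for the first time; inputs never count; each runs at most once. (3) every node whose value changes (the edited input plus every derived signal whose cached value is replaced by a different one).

Demanding d10 again yields 128.
0 derived signals run: none.
The nodes whose values change: s2.
Note the shortcut — nothing in the graph depends on s2 at all, so no recomputation happens.

First demand of the output computes:
  d1 = add(3, 3) = 6
  d2 = max2(3, 8) = 8
  d3 = mul(8, 8) = 64
  d4 = min2(8, 64) = 8
  d5 = absv(8) = 8
  d6 = add(8, 8) = 16
  d7 = mul(8, 16) = 128
  d8 = mul(6, 128) = 768
  d9 = absv(128) = 128
  d10 = min2(128, 768) = 128

After the edit, cleaning proceeds:
  no node depends on s2 at all; the second demand re-runs nothing.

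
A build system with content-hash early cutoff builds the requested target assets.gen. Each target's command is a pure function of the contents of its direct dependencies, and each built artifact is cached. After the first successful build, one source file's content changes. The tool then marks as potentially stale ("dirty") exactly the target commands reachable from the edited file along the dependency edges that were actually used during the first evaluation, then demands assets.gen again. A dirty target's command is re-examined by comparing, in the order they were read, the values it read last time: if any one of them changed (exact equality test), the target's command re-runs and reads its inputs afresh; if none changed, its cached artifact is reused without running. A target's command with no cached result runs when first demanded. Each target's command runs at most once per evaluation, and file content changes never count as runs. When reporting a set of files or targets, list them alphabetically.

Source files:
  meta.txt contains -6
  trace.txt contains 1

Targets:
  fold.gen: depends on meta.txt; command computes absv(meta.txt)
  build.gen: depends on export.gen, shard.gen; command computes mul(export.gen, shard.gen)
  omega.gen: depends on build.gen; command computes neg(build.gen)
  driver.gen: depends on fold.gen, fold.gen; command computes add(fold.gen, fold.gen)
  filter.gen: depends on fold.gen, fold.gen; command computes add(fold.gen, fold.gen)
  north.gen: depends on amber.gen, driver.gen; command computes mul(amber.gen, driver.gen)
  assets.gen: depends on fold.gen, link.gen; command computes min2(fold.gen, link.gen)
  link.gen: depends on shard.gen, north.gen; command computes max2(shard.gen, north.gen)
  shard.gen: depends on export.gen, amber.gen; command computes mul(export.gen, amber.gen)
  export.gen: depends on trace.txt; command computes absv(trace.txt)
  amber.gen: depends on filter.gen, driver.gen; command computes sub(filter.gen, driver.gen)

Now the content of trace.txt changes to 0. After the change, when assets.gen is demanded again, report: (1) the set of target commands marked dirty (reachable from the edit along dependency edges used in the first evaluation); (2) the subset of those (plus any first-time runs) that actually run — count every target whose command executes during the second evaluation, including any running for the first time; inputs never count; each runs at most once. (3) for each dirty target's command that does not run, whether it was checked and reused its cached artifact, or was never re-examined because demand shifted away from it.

First evaluation (everything demanded from the output):
  export.gen = absv(1) = 1
  fold.gen = absv(-6) = 6
  driver.gen = add(6, 6) = 12
  filter.gen = add(6, 6) = 12
  amber.gen = sub(12, 12) = 0
  north.gen = mul(0, 12) = 0
  shard.gen = mul(1, 0) = 0
  link.gen = max2(0, 0) = 0
  assets.gen = min2(6, 0) = 0

Propagation after the edit:
  export.gen: runs — trace.txt 1->0; result 0.
  shard.gen: runs — export.gen 1->0; result 0 (same value as before).
  link.gen: checked — values it read are unchanged (shard.gen unchanged, north.gen unchanged); reused cached 0 without running.
  assets.gen: checked — values it read are unchanged (fold.gen unchanged, link.gen unchanged); reused cached 0 without running.

Key observation: the change is absorbed at shard.gen — it re-runs but produces the same value, and the output's value is unchanged.

Marked dirty: assets.gen, export.gen, link.gen, shard.gen.
Target commands that run: export.gen, shard.gen — 2 in total.
Checked but reused from cache: assets.gen, link.gen.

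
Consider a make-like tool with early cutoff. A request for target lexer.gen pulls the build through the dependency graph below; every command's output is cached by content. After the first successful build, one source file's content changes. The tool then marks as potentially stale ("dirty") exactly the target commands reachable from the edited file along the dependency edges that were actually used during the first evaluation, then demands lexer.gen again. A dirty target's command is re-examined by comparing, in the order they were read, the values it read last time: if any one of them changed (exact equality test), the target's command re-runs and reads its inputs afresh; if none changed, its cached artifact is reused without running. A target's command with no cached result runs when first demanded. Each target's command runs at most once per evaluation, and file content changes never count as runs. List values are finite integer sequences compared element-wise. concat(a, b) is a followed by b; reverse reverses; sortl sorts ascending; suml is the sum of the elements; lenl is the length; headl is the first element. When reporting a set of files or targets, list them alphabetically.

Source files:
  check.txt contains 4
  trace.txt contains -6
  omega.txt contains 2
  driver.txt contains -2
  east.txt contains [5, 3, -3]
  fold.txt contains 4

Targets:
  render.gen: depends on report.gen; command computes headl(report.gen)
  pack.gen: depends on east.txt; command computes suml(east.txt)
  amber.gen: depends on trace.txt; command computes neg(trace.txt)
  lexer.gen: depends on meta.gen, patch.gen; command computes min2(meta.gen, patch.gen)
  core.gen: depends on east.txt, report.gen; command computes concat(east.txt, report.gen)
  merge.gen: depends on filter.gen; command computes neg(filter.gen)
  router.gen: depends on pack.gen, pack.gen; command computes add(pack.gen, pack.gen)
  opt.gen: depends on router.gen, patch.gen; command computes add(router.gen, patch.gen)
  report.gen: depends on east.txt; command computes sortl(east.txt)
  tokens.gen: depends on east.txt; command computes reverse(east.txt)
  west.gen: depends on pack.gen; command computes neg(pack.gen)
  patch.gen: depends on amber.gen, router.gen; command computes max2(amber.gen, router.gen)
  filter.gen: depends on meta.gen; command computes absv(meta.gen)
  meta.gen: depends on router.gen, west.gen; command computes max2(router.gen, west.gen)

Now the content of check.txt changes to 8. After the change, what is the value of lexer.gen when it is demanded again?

Demanding lexer.gen again yields 10.
Note the shortcut — nothing in the graph depends on check.txt at all, so no recomputation happens.

First demand of the output computes:
  amber.gen = neg(-6) = 6
  pack.gen = suml([5, 3, -3]) = 5
  router.gen = add(5, 5) = 10
  patch.gen = max2(6, 10) = 10
  west.gen = neg(5) = -5
  meta.gen = max2(10, -5) = 10
  lexer.gen = min2(10, 10) = 10

After the edit, cleaning proceeds:
  no node depends on check.txt at all; the second demand re-runs nothing.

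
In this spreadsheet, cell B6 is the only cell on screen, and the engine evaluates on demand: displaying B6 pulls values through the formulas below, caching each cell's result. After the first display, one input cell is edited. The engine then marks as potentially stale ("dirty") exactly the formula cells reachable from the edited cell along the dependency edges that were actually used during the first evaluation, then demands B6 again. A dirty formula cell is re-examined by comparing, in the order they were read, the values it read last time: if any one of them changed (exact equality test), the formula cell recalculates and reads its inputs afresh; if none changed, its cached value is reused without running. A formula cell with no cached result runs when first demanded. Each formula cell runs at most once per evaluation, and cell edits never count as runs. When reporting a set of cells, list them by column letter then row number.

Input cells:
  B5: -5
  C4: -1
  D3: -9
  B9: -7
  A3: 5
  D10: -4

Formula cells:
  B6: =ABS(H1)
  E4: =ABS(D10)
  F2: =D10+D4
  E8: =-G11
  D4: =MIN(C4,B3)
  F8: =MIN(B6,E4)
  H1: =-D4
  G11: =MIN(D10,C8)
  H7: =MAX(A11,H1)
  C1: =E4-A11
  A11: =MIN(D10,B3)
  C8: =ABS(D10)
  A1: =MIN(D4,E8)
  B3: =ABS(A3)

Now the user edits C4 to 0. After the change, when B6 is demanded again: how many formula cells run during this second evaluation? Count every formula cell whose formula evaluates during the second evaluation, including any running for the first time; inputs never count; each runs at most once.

Initial pass — values computed on the first demand:
  B3 = ABS(5) = 5
  D4 = MIN(-1, 5) = -1
  H1 = -(-1) = 1
  B6 = ABS(1) = 1

Second demand — change propagation:
  D4: re-runs because C4 -1->0; new result 0.
  H1: re-runs because D4 -1->0; new result 0.
  B6: re-runs because H1 1->0; new result 0.

Run set: B6, D4, H1 (3 run).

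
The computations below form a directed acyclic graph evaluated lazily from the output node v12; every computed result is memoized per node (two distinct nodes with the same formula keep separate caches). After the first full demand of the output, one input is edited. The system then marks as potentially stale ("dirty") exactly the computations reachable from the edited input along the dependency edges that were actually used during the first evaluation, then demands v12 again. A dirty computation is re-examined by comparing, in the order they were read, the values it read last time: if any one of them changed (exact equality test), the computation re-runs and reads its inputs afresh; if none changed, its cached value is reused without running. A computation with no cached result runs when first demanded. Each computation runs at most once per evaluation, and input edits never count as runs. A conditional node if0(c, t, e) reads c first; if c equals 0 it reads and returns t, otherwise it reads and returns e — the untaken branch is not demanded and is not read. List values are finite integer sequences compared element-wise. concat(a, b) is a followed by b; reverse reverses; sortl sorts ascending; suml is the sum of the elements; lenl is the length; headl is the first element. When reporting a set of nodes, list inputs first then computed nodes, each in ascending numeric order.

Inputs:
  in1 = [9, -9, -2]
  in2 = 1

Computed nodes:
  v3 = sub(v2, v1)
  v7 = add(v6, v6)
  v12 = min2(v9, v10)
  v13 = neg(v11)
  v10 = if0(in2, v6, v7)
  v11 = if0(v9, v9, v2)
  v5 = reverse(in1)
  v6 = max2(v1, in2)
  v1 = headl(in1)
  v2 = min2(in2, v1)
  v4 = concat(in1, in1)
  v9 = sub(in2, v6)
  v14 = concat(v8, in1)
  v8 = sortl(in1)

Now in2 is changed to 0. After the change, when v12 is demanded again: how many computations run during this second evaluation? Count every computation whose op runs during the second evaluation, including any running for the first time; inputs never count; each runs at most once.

4 computations run: v6, v9, v10, v12.
Note the branch switch — demand abandons v7, which is never re-examined.

First demand of the output computes:
  v1 = headl([9, -9, -2]) = 9
  v6 = max2(9, 1) = 9
  v7 = add(9, 9) = 18
  v9 = sub(1, 9) = -8
  v10 = if0(in2=1 -> else branch v7) = 18
  v12 = min2(-8, 18) = -8

After the edit, cleaning proceeds:
  v6: a read changed (in2 1->0) — executes, giving 9 — identical to its old value.
  v7: stays stale; no demand reaches it after the flip.
  v9: a read changed (in2 1->0) — executes, giving -9.
  v10: a read changed (in2 1->0) — executes, giving 9.
  v12: a read changed (v9 -8->-9; v10 18->9) — executes, giving -9.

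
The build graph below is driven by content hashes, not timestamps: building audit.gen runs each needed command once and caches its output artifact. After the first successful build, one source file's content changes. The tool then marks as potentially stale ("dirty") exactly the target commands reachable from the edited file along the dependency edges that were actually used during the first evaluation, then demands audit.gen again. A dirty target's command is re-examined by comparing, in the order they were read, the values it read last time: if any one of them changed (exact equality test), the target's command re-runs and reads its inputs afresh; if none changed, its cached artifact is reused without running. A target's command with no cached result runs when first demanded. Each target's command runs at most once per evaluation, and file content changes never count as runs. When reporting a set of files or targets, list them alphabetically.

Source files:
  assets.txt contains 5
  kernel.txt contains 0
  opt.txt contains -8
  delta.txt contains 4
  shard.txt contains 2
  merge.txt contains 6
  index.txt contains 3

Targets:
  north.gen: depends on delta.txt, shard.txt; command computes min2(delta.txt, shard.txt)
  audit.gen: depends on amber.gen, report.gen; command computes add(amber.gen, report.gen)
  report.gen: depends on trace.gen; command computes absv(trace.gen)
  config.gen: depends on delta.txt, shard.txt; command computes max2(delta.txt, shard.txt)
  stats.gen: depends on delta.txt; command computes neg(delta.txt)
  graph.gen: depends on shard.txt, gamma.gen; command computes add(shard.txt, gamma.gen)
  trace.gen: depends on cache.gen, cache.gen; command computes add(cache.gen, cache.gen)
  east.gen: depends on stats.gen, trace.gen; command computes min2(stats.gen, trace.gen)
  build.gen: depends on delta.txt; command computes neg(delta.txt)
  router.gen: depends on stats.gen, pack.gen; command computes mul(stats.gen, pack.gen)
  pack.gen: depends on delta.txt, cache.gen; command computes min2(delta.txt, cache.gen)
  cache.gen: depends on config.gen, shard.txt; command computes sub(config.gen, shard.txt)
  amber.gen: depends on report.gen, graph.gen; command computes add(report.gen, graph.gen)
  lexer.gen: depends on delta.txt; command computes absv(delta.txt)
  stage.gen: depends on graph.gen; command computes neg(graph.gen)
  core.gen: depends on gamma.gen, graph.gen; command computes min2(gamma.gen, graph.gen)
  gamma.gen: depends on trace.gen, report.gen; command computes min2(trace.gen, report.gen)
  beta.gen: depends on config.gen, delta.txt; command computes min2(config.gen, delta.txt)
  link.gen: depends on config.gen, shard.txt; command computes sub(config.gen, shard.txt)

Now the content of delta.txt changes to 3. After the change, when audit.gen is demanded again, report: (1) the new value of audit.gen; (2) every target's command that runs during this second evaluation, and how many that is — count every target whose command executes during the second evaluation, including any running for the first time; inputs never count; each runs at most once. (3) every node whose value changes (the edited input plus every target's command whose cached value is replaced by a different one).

audit.gen now evaluates to 8.
Run set: amber.gen, audit.gen, cache.gen, config.gen, gamma.gen, graph.gen, report.gen, trace.gen (8 run).
Changed values: amber.gen, audit.gen, cache.gen, config.gen, delta.txt, gamma.gen, graph.gen, report.gen, trace.gen.

Initial pass — values computed on the first demand:
  config.gen = max2(4, 2) = 4
  cache.gen = sub(4, 2) = 2
  trace.gen = add(2, 2) = 4
  report.gen = absv(4) = 4
  gamma.gen = min2(4, 4) = 4
  graph.gen = add(2, 4) = 6
  amber.gen = add(4, 6) = 10
  audit.gen = add(10, 4) = 14

Second demand — change propagation:
  config.gen: re-runs because delta.txt 4->3; new result 3.
  cache.gen: re-runs because config.gen 4->3; new result 1.
  trace.gen: re-runs because cache.gen 2->1; cache.gen 2->1; new result 2.
  report.gen: re-runs because trace.gen 4->2; new result 2.
  gamma.gen: re-runs because trace.gen 4->2; report.gen 4->2; new result 2.
  graph.gen: re-runs because gamma.gen 4->2; new result 4.
  amber.gen: re-runs because report.gen 4->2; graph.gen 6->4; new result 6.
  audit.gen: re-runs because amber.gen 10->6; report.gen 4->2; new result 8.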